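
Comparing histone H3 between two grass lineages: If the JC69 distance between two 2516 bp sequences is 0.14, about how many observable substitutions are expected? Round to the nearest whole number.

321

Invert JC69: p = (3/4)(1 − e^(−4d/3)) = 0.75 × (1 − e^(-0.186667)) = 0.75 × (1 − 0.829720) = 0.127710.
Expected differing sites = pL ≈ 0.127710 × 2516 = 321.31836 ≈ 321.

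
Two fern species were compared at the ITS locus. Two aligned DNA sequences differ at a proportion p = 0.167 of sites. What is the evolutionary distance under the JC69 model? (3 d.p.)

d = −(3/4) ln(1 − 4p/3) = −0.75 ln(1 − 0.222667) = −0.75 ln(0.777333)
  = −0.75 × (-0.251886) = 0.188915 substitutions/site.

0.189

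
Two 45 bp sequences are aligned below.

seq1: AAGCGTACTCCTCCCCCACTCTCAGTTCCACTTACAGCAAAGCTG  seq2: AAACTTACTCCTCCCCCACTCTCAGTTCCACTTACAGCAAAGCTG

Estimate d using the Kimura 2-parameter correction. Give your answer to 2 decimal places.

0.05

Of 45 sites, 1 differences are transitions and 1 are transversions, so P = 1/45 ≈ 0.022222 and Q = 1/45 ≈ 0.022222.
Under the Kimura two-parameter model, d = −½ ln(1 − 2P − Q) − ¼ ln(1 − 2Q).
1 − 2P − Q = 0.933334, giving −½ ln(0.933334) = 0.034496.
1 − 2Q = 0.955556, giving −¼ ln(0.955556) = 0.011365.
d = 0.034496 + 0.011365 = 0.045861.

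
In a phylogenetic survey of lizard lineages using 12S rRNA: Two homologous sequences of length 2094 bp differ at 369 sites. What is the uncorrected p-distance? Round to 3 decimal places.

0.176

p = 369/2094 = 0.176217… ≈ 0.176 (to 3 d.p.).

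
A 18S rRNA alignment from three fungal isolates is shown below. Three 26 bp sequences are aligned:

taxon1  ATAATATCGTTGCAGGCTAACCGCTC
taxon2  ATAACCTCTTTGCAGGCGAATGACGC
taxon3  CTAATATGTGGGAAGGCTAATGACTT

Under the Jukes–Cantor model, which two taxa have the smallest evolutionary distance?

taxon1–taxon2: 8/26 differ, p = 0.308, d = 0.396.
taxon1–taxon3: 10/26 differ, p = 0.385, d = 0.539.
taxon2–taxon3: 10/26 differ, p = 0.385, d = 0.539.
The smallest distance is between taxon1 and taxon2.

taxon1 and taxon2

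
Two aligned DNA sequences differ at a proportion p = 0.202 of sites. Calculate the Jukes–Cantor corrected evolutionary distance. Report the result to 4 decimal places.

d = −(3/4) ln(1 − 4p/3) = −0.75 ln(1 − 0.269333) = −0.75 ln(0.730667)
  = −0.75 × (-0.313797) = 0.235348 substitutions/site.

0.2353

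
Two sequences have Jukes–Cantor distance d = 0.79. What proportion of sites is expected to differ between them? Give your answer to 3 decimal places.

p = (3/4)(1 − e^(−4d/3)) = 0.75 × (1 − e^(-1.053333)) = 0.75 × (1 − 0.348773) = 0.488420.

0.488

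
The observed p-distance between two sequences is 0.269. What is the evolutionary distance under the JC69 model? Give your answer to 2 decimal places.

d = −(3/4) ln(1 − 4p/3) = −0.75 ln(1 − 0.358667) = −0.75 ln(0.641333)
  = −0.75 × (-0.444206) = 0.333155 substitutions/site.

0.33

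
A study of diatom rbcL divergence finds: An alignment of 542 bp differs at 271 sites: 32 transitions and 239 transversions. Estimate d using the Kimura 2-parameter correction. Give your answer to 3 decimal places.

P = 32/542 ≈ 0.059041 and Q = 239/542 ≈ 0.440959.
Under the Kimura two-parameter model, d = −½ ln(1 − 2P − Q) − ¼ ln(1 − 2Q).
1 − 2P − Q = 0.440959, giving −½ ln(0.440959) = 0.409402.
1 − 2Q = 0.118082, giving −¼ ln(0.118082) = 0.534094.
d = 0.409402 + 0.534094 = 0.943496.

0.943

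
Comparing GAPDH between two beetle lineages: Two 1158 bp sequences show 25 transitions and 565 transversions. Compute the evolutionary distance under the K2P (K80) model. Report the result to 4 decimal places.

1.3092

P = 25/1158 ≈ 0.021589 and Q = 565/1158 ≈ 0.48791.
Under the Kimura two-parameter model, d = −½ ln(1 − 2P − Q) − ¼ ln(1 − 2Q).
1 − 2P − Q = 0.468912, giving −½ ln(0.468912) = 0.378670.
1 − 2Q = 0.02418, giving −¼ ln(0.02418) = 0.930557.
d = 0.378670 + 0.930557 = 1.309227.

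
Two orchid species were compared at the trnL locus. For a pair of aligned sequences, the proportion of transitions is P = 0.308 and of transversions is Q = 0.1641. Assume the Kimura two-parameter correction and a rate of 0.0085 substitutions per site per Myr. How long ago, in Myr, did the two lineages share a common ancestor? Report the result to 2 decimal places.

Under the Kimura two-parameter model, d = −½ ln(1 − 2P − Q) − ¼ ln(1 − 2Q).
1 − 2P − Q = 0.2199, giving −½ ln(0.2199) = 0.757291.
1 − 2Q = 0.6718, giving −¼ ln(0.6718) = 0.099449.
d = 0.757291 + 0.099449 = 0.856740.
Under a molecular clock d = 2μt, so t = d/(2μ) = 0.856740 / (2 × 0.0085) = 50.40 Myr.

50.40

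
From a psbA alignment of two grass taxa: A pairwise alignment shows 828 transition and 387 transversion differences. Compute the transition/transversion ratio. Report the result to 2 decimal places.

2.14

R = 828/387 = 2.139534… ≈ 2.14 (to 2 d.p.).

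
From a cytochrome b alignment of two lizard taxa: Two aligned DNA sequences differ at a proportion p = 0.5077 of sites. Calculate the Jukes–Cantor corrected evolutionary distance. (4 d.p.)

d = −(3/4) ln(1 − 4p/3) = −0.75 ln(1 − 0.676933) = −0.75 ln(0.323067)
  = −0.75 × (-1.129896) = 0.847422 substitutions/site.

0.8474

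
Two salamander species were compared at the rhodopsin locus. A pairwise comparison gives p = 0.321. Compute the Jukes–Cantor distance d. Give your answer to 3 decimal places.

d = −(3/4) ln(1 − 4p/3) = −0.75 ln(1 − 0.428) = −0.75 ln(0.572)
  = −0.75 × (-0.558616) = 0.418962 substitutions/site.

0.419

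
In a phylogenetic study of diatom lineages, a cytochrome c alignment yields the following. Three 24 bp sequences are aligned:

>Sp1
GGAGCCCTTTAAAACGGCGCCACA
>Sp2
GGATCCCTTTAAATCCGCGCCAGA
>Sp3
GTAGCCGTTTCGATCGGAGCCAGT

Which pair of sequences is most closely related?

Sp1 and Sp2

Sp1–Sp2: 4/24 differ, p = 0.167, d = 0.188.
Sp1–Sp3: 8/24 differ, p = 0.333, d = 0.441.
Sp2–Sp3: 8/24 differ, p = 0.333, d = 0.441.
The smallest distance is between Sp1 and Sp2.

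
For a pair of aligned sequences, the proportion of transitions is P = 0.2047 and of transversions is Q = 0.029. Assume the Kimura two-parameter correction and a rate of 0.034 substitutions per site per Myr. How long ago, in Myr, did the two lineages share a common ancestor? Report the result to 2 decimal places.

Under the Kimura two-parameter model, d = −½ ln(1 − 2P − Q) − ¼ ln(1 − 2Q).
1 − 2P − Q = 0.5616, giving −½ ln(0.5616) = 0.288483.
1 − 2Q = 0.942, giving −¼ ln(0.942) = 0.014938.
d = 0.288483 + 0.014938 = 0.303421.
Under a molecular clock d = 2μt, so t = d/(2μ) = 0.303421 / (2 × 0.034) = 4.46 Myr.

4.46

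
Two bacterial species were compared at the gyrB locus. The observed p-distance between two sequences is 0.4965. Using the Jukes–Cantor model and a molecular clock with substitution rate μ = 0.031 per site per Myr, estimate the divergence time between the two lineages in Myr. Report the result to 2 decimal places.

d = −(3/4) ln(1 − 4p/3) = −0.75 ln(1 − 0.662) = −0.75 ln(0.338)
  = −0.75 × (-1.084709) = 0.813532 substitutions/site.
Under a molecular clock d = 2μt, so t = d/(2μ) = 0.813532 / (2 × 0.031) = 13.12 Myr.

13.12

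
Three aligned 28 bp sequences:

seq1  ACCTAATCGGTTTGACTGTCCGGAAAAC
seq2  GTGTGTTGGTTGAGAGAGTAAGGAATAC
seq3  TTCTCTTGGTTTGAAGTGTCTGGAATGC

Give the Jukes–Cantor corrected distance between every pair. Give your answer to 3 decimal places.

d(seq1,seq2) = 0.824, d(seq1,seq3) = 0.635, d(seq2,seq3) = 0.485

seq1–seq2: 14/28 sites differ → p = 0.5, d = −0.75 ln(1 − 0.666667) = 0.823960 ≈ 0.824.
seq1–seq3: 12/28 sites differ → p ≈ 0.428571, d = −0.75 ln(1 − 0.571428) = 0.635472 ≈ 0.635.
seq2–seq3: 10/28 sites differ → p ≈ 0.357143, d = −0.75 ln(1 − 0.476191) = 0.484971 ≈ 0.485.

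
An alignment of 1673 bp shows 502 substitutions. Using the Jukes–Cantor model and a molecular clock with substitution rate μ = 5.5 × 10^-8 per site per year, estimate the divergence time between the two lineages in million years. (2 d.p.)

p = 502/1673 ≈ 0.30006.
d = −(3/4) ln(1 − 4p/3) = −0.75 ln(1 − 0.40008) = −0.75 ln(0.59992)
  = −0.75 × (-0.510959) = 0.383219 substitutions/site.
Under a molecular clock d = 2μt, so t = d/(2μ) = 0.383219 / (2 × 5.5 × 10^-8) = 3.48 million years.

3.48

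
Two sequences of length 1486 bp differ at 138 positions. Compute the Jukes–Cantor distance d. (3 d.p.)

0.099

p = 138/1486 ≈ 0.092867.
d = −(3/4) ln(1 − 4p/3) = −0.75 ln(1 − 0.123823) = −0.75 ln(0.876177)
  = −0.75 × (-0.132187) = 0.099140 substitutions/site.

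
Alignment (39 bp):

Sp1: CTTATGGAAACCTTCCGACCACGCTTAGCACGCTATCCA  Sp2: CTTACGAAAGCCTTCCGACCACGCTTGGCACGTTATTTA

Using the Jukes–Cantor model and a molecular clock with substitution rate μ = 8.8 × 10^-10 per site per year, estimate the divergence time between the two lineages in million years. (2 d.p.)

The sequences differ at 7 of 39 sites (5, 7, 10, 27, 33, 37, 38), so p = 7/39 ≈ 0.179487.
d = −(3/4) ln(1 − 4p/3) = −0.75 ln(1 − 0.239316) = −0.75 ln(0.760684)
  = −0.75 × (-0.273537) = 0.205153 substitutions/site.
Under a molecular clock d = 2μt, so t = d/(2μ) = 0.205153 / (2 × 8.8 × 10^-10) = 116.56 million years.

116.56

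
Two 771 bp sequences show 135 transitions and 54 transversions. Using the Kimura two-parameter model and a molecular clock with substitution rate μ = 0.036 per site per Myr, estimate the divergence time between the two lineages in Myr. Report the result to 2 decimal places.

4.31

P = 135/771 ≈ 0.175097 and Q = 54/771 ≈ 0.070039.
Under the Kimura two-parameter model, d = −½ ln(1 − 2P − Q) − ¼ ln(1 − 2Q).
1 − 2P − Q = 0.579767, giving −½ ln(0.579767) = 0.272564.
1 − 2Q = 0.859922, giving −¼ ln(0.859922) = 0.037728.
d = 0.272564 + 0.037728 = 0.310292.
Under a molecular clock d = 2μt, so t = d/(2μ) = 0.310292 / (2 × 0.036) = 4.31 Myr.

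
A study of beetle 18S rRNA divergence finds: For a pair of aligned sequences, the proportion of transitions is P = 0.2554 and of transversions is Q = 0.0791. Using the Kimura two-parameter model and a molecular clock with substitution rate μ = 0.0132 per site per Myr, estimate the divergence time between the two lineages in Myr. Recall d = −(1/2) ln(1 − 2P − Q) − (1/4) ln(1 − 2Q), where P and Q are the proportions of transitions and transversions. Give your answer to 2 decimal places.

18.51

Under the Kimura two-parameter model, d = −½ ln(1 − 2P − Q) − ¼ ln(1 − 2Q).
1 − 2P − Q = 0.4101, giving −½ ln(0.4101) = 0.445677.
1 − 2Q = 0.8418, giving −¼ ln(0.8418) = 0.043053.
d = 0.445677 + 0.043053 = 0.488730.
Under a molecular clock d = 2μt, so t = d/(2μ) = 0.488730 / (2 × 0.0132) = 18.51 Myr.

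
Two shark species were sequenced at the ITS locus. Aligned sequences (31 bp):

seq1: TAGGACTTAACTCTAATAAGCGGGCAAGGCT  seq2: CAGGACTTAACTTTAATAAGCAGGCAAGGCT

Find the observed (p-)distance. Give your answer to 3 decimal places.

The sequences differ at 3 of 31 positions (sites 1, 13, 22).
p = 3/31 = 0.096774… ≈ 0.097 (to 3 d.p.).

0.097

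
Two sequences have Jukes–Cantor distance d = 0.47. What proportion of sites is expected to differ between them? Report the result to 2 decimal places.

0.35

p = (3/4)(1 − e^(−4d/3)) = 0.75 × (1 − e^(-0.626667)) = 0.75 × (1 − 0.534370) = 0.349223.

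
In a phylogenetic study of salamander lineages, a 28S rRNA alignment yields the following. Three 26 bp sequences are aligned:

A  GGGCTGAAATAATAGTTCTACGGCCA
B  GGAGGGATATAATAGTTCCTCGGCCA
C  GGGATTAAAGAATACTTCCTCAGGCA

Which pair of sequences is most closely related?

A and B

A–B: 6/26 differ, p = 0.231, d = 0.276.
A–C: 8/26 differ, p = 0.308, d = 0.396.
B–C: 9/26 differ, p = 0.346, d = 0.464.
The smallest distance is between A and B.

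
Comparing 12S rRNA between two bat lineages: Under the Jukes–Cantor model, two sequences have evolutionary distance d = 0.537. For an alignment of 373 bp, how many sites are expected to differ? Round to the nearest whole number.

143

Invert JC69: p = (3/4)(1 − e^(−4d/3)) = 0.75 × (1 − e^(-0.716)) = 0.75 × (1 − 0.488703) = 0.383473.
Expected differing sites = pL ≈ 0.383473 × 373 = 143.035429 ≈ 143.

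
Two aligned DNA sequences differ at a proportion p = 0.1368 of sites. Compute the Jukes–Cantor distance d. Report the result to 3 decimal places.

0.151

d = −(3/4) ln(1 − 4p/3) = −0.75 ln(1 − 0.1824) = −0.75 ln(0.8176)
  = −0.75 × (-0.201382) = 0.151037 substitutions/site.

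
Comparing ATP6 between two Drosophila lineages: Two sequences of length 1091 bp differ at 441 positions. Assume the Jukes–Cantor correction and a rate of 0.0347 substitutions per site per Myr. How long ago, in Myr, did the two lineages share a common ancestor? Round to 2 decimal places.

8.37

p = 441/1091 ≈ 0.404216.
d = −(3/4) ln(1 − 4p/3) = −0.75 ln(1 − 0.538955) = −0.75 ln(0.461045)
  = −0.75 × (-0.774260) = 0.580695 substitutions/site.
Under a molecular clock d = 2μt, so t = d/(2μ) = 0.580695 / (2 × 0.0347) = 8.37 Myr.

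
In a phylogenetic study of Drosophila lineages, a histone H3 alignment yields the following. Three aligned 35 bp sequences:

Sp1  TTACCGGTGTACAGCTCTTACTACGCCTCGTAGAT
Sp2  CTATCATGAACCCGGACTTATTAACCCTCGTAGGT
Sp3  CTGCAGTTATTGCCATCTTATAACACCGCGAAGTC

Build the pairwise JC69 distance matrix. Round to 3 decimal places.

Sp1–Sp2: 15/35 sites differ → p ≈ 0.428571, d = −0.75 ln(1 − 0.571428) = 0.635472 ≈ 0.635.
Sp1–Sp3: 17/35 sites differ → p ≈ 0.485714, d = −0.75 ln(1 − 0.647619) = 0.782282 ≈ 0.782.
Sp2–Sp3: 18/35 sites differ → p ≈ 0.514286, d = −0.75 ln(1 − 0.685715) = 0.868091 ≈ 0.868.

d(Sp1,Sp2) = 0.635, d(Sp1,Sp3) = 0.782, d(Sp2,Sp3) = 0.868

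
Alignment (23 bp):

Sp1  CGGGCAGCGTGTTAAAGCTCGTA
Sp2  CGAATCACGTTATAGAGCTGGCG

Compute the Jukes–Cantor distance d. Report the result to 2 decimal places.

0.76

The sequences differ at 11 of 23 sites, so p = 11/23 ≈ 0.478261.
d = −(3/4) ln(1 − 4p/3) = −0.75 ln(1 − 0.637681) = −0.75 ln(0.362319)
  = −0.75 × (-1.015230) = 0.761423 substitutions/site.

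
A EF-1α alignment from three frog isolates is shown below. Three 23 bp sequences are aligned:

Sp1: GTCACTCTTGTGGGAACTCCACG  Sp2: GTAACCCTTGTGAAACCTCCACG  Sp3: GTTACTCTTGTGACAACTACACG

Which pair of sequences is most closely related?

Sp1 and Sp3

Sp1–Sp2: 5/23 differ, p = 0.217, d = 0.257.
Sp1–Sp3: 4/23 differ, p = 0.174, d = 0.198.
Sp2–Sp3: 5/23 differ, p = 0.217, d = 0.257.
The smallest distance is between Sp1 and Sp3.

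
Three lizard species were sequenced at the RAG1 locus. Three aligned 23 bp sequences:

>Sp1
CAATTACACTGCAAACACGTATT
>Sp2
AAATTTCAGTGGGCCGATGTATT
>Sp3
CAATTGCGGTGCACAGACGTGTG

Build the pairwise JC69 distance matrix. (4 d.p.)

Sp1–Sp2: 9/23 sites differ → p ≈ 0.391304, d = −0.75 ln(1 − 0.521739) = 0.553199 ≈ 0.5532.
Sp1–Sp3: 7/23 sites differ → p ≈ 0.304348, d = −0.75 ln(1 − 0.405797) = 0.390401 ≈ 0.3904.
Sp2–Sp3: 9/23 sites differ → p ≈ 0.391304, d = −0.75 ln(1 − 0.521739) = 0.553199 ≈ 0.5532.

d(Sp1,Sp2) = 0.5532, d(Sp1,Sp3) = 0.3904, d(Sp2,Sp3) = 0.5532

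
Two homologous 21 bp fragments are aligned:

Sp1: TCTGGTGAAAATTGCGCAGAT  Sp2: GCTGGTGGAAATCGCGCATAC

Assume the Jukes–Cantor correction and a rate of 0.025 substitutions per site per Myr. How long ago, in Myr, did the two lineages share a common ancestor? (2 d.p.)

5.73

The sequences differ at 5 of 21 sites (1, 8, 13, 19, 21), so p = 5/21 ≈ 0.238095.
d = −(3/4) ln(1 − 4p/3) = −0.75 ln(1 − 0.31746) = −0.75 ln(0.68254)
  = −0.75 × (-0.381934) = 0.286451 substitutions/site.
Under a molecular clock d = 2μt, so t = d/(2μ) = 0.286451 / (2 × 0.025) = 5.73 Myr.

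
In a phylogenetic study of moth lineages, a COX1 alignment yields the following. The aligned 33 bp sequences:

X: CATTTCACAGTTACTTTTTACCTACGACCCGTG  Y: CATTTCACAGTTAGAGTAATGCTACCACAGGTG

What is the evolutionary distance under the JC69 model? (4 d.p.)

The sequences differ at 10 of 33 sites (14, 15, 16, 18, 19, 20, 21, 26, 29, 30), so p = 10/33 ≈ 0.30303.
d = −(3/4) ln(1 − 4p/3) = −0.75 ln(1 − 0.40404) = −0.75 ln(0.59596)
  = −0.75 × (-0.517582) = 0.388187 substitutions/site.

0.3882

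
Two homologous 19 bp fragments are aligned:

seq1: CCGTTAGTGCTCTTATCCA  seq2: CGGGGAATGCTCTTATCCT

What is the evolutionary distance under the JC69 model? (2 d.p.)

0.32

The sequences differ at 5 of 19 sites (2, 4, 5, 7, 19), so p = 5/19 ≈ 0.263158.
d = −(3/4) ln(1 − 4p/3) = −0.75 ln(1 − 0.350877) = −0.75 ln(0.649123)
  = −0.75 × (-0.432133) = 0.324100 substitutions/site.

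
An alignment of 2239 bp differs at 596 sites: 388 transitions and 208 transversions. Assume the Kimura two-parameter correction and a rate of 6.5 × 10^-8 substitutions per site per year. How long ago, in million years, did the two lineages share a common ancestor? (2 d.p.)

P = 388/2239 ≈ 0.173292 and Q = 208/2239 ≈ 0.092899.
Under the Kimura two-parameter model, d = −½ ln(1 − 2P − Q) − ¼ ln(1 − 2Q).
1 − 2P − Q = 0.560517, giving −½ ln(0.560517) = 0.289448.
1 − 2Q = 0.814202, giving −¼ ln(0.814202) = 0.051387.
d = 0.289448 + 0.051387 = 0.340835.
Under a molecular clock d = 2μt, so t = d/(2μ) = 0.340835 / (2 × 6.5 × 10^-8) = 2.62 million years.

2.62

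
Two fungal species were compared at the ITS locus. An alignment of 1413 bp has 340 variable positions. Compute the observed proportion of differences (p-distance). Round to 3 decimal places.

0.241

p = 340/1413 = 0.240622… ≈ 0.241 (to 3 d.p.).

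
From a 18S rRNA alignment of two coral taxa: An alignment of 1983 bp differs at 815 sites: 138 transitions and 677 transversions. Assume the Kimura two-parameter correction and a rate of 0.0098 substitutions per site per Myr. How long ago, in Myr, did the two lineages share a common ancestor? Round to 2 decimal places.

31.36

P = 138/1983 ≈ 0.069592 and Q = 677/1983 ≈ 0.341402.
Under the Kimura two-parameter model, d = −½ ln(1 − 2P − Q) − ¼ ln(1 − 2Q).
1 − 2P − Q = 0.519414, giving −½ ln(0.519414) = 0.327527.
1 − 2Q = 0.317196, giving −¼ ln(0.317196) = 0.287059.
d = 0.327527 + 0.287059 = 0.614586.
Under a molecular clock d = 2μt, so t = d/(2μ) = 0.614586 / (2 × 0.0098) = 31.36 Myr.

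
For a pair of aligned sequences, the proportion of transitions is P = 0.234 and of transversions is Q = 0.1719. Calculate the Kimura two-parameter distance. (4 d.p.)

Under the Kimura two-parameter model, d = −½ ln(1 − 2P − Q) − ¼ ln(1 − 2Q).
1 − 2P − Q = 0.3601, giving −½ ln(0.3601) = 0.510687.
1 − 2Q = 0.6562, giving −¼ ln(0.6562) = 0.105322.
d = 0.510687 + 0.105322 = 0.616009.

0.6160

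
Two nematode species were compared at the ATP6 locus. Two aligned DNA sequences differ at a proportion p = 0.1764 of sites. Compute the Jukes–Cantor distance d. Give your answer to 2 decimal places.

0.20

d = −(3/4) ln(1 − 4p/3) = −0.75 ln(1 − 0.2352) = −0.75 ln(0.7648)
  = −0.75 × (-0.268141) = 0.201106 substitutions/site.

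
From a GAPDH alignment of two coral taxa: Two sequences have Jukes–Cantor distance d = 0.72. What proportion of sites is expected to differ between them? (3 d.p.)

p = (3/4)(1 − e^(−4d/3)) = 0.75 × (1 − e^(-0.96)) = 0.75 × (1 − 0.382893) = 0.462830.

0.463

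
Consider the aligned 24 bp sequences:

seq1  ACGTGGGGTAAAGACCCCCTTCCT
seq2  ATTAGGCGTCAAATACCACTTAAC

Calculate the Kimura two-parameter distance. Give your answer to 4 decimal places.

0.8370

Of 24 sites, 3 differences are transitions and 9 are transversions, so P = 3/24 = 0.125 and Q = 9/24 = 0.375.
Under the Kimura two-parameter model, d = −½ ln(1 − 2P − Q) − ¼ ln(1 − 2Q).
1 − 2P − Q = 0.375, giving −½ ln(0.375) = 0.490415.
1 − 2Q = 0.25, giving −¼ ln(0.25) = 0.346574.
d = 0.490415 + 0.346574 = 0.836989.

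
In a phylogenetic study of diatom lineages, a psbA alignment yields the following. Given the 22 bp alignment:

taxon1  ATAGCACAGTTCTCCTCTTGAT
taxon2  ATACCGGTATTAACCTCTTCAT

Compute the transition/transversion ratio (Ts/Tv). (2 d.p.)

Transitions are A↔G and C↔T; transversions are all other mismatches.
Transitions: 2. Transversions: 6.
R = 2/6 = 0.333333… ≈ 0.33 (to 2 d.p.).

0.33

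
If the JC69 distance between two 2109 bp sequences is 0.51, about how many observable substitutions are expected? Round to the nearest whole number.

Invert JC69: p = (3/4)(1 − e^(−4d/3)) = 0.75 × (1 − e^(-0.68)) = 0.75 × (1 − 0.506617) = 0.370037.
Expected differing sites = pL ≈ 0.370037 × 2109 = 780.408033 ≈ 780.

780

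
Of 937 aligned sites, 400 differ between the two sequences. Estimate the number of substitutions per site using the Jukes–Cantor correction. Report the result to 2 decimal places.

0.63

p = 400/937 ≈ 0.426894.
d = −(3/4) ln(1 − 4p/3) = −0.75 ln(1 − 0.569192) = −0.75 ln(0.430808)
  = −0.75 × (-0.842093) = 0.631570 substitutions/site.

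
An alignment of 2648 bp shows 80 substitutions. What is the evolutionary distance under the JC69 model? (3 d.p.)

0.031

p = 80/2648 ≈ 0.030211.
d = −(3/4) ln(1 − 4p/3) = −0.75 ln(1 − 0.040281) = −0.75 ln(0.959719)
  = −0.75 × (-0.041115) = 0.030836 substitutions/site.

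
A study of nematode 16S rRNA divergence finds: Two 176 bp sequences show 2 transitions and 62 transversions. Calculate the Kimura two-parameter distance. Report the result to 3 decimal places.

0.540

P = 2/176 ≈ 0.011364 and Q = 62/176 ≈ 0.352273.
Under the Kimura two-parameter model, d = −½ ln(1 − 2P − Q) − ¼ ln(1 − 2Q).
1 − 2P − Q = 0.624999, giving −½ ln(0.624999) = 0.235003.
1 − 2Q = 0.295454, giving −¼ ln(0.295454) = 0.304811.
d = 0.235003 + 0.304811 = 0.539814.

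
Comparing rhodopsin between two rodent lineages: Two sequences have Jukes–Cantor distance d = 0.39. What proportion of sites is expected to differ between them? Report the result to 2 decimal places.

0.30

p = (3/4)(1 − e^(−4d/3)) = 0.75 × (1 − e^(-0.52)) = 0.75 × (1 − 0.594521) = 0.304109.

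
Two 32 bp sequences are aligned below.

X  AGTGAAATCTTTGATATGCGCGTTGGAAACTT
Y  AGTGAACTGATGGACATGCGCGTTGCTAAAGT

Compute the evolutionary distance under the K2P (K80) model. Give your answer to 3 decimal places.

0.361

Of 32 sites, 1 differences are transitions and 8 are transversions, so P = 1/32 = 0.03125 and Q = 8/32 = 0.25.
Under the Kimura two-parameter model, d = −½ ln(1 − 2P − Q) − ¼ ln(1 − 2Q).
1 − 2P − Q = 0.6875, giving −½ ln(0.6875) = 0.187347.
1 − 2Q = 0.5, giving −¼ ln(0.5) = 0.173287.
d = 0.187347 + 0.173287 = 0.360634.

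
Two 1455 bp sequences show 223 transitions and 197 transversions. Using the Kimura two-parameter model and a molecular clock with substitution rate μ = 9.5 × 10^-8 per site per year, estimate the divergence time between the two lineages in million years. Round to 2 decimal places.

1.95

P = 223/1455 ≈ 0.153265 and Q = 197/1455 ≈ 0.135395.
Under the Kimura two-parameter model, d = −½ ln(1 − 2P − Q) − ¼ ln(1 − 2Q).
1 − 2P − Q = 0.558075, giving −½ ln(0.558075) = 0.291631.
1 − 2Q = 0.72921, giving −¼ ln(0.72921) = 0.078948.
d = 0.291631 + 0.078948 = 0.370579.
Under a molecular clock d = 2μt, so t = d/(2μ) = 0.370579 / (2 × 9.5 × 10^-8) = 1.95 million years.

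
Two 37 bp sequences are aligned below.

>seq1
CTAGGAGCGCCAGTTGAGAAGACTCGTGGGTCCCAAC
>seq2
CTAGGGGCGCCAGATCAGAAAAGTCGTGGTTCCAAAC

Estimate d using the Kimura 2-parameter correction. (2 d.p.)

Of 37 sites, 2 differences are transitions and 5 are transversions, so P = 2/37 ≈ 0.054054 and Q = 5/37 ≈ 0.135135.
Under the Kimura two-parameter model, d = −½ ln(1 − 2P − Q) − ¼ ln(1 − 2Q).
1 − 2P − Q = 0.756757, giving −½ ln(0.756757) = 0.139357.
1 − 2Q = 0.72973, giving −¼ ln(0.72973) = 0.078770.
d = 0.139357 + 0.078770 = 0.218127.

0.22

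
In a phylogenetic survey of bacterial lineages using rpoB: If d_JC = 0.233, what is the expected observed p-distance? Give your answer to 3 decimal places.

p = (3/4)(1 − e^(−4d/3)) = 0.75 × (1 − e^(-0.310667)) = 0.75 × (1 − 0.732958) = 0.200282.

0.200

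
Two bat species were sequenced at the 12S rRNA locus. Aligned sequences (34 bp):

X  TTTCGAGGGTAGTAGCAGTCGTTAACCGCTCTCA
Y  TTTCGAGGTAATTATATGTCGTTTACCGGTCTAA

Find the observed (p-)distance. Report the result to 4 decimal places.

The sequences differ at 9 of 34 positions (sites 9, 10, 12, 15, 16, 17, 24, 29, 33).
p = 9/34 = 0.264705… ≈ 0.2647 (to 4 d.p.).

0.2647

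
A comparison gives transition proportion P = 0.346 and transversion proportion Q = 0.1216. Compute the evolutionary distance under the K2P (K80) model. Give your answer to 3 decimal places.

0.910

Under the Kimura two-parameter model, d = −½ ln(1 − 2P − Q) − ¼ ln(1 − 2Q).
1 − 2P − Q = 0.1864, giving −½ ln(0.1864) = 0.839930.
1 − 2Q = 0.7568, giving −¼ ln(0.7568) = 0.069664.
d = 0.839930 + 0.069664 = 0.909594.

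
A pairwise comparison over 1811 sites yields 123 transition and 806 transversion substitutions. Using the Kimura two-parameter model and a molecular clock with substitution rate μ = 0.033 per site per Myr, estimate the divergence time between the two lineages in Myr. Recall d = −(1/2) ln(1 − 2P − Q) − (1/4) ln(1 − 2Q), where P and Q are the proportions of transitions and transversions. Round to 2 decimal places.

14.95

P = 123/1811 ≈ 0.067918 and Q = 806/1811 ≈ 0.445058.
Under the Kimura two-parameter model, d = −½ ln(1 − 2P − Q) − ¼ ln(1 − 2Q).
1 − 2P − Q = 0.419106, giving −½ ln(0.419106) = 0.434816.
1 − 2Q = 0.109884, giving −¼ ln(0.109884) = 0.552083.
d = 0.434816 + 0.552083 = 0.986899.
Under a molecular clock d = 2μt, so t = d/(2μ) = 0.986899 / (2 × 0.033) = 14.95 Myr.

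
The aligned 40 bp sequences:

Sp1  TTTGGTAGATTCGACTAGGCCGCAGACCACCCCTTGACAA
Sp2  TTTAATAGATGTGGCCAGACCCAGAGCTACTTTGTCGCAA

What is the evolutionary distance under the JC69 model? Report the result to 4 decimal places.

The sequences differ at 19 of 40 sites, so p = 19/40 = 0.475.
d = −(3/4) ln(1 − 4p/3) = −0.75 ln(1 − 0.633333) = −0.75 ln(0.366667)
  = −0.75 × (-1.003301) = 0.752476 substitutions/site.

0.7525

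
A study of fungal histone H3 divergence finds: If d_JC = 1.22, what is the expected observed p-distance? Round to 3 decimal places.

p = (3/4)(1 − e^(−4d/3)) = 0.75 × (1 − e^(-1.626667)) = 0.75 × (1 − 0.196584) = 0.602562.

0.603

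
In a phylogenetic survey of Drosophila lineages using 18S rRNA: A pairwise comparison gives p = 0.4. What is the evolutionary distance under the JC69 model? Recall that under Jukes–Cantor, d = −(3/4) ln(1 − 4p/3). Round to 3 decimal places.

0.572

d = −(3/4) ln(1 − 4p/3) = −0.75 ln(1 − 0.533333) = −0.75 ln(0.466667)
  = −0.75 × (-0.762139) = 0.571604 substitutions/site.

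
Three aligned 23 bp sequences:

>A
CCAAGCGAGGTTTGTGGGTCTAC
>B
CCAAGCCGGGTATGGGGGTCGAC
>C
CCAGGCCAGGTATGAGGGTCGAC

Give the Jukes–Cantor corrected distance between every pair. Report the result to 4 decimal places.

A–B: 5/23 sites differ → p ≈ 0.217391, d = −0.75 ln(1 − 0.289855) = 0.256715 ≈ 0.2567.
A–C: 5/23 sites differ → p ≈ 0.217391, d = −0.75 ln(1 − 0.289855) = 0.256715 ≈ 0.2567.
B–C: 3/23 sites differ → p ≈ 0.130435, d = −0.75 ln(1 − 0.173913) = 0.143291 ≈ 0.1433.

d(A,B) = 0.2567, d(A,C) = 0.2567, d(B,C) = 0.1433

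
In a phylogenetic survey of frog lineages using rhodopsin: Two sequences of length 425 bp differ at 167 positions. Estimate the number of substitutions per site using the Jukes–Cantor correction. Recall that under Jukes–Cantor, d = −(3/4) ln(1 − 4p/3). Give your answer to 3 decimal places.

0.557

p = 167/425 ≈ 0.392941.
d = −(3/4) ln(1 − 4p/3) = −0.75 ln(1 − 0.523921) = −0.75 ln(0.476079)
  = −0.75 × (-0.742171) = 0.556628 substitutions/site.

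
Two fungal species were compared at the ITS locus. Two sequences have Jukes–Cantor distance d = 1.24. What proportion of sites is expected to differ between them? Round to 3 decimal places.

p = (3/4)(1 − e^(−4d/3)) = 0.75 × (1 − e^(-1.653333)) = 0.75 × (1 − 0.191411) = 0.606442.

0.606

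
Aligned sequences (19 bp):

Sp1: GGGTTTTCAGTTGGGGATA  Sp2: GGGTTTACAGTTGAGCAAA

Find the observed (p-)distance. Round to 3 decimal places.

0.211

The sequences differ at 4 of 19 positions (sites 7, 14, 16, 18).
p = 4/19 = 0.210526… ≈ 0.211 (to 3 d.p.).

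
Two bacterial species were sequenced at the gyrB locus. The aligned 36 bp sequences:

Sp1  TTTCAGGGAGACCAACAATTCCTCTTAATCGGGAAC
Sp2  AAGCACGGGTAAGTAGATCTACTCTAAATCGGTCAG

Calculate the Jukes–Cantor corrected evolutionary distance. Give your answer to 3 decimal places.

0.745

The sequences differ at 17 of 36 sites, so p = 17/36 ≈ 0.472222.
d = −(3/4) ln(1 − 4p/3) = −0.75 ln(1 − 0.629629) = −0.75 ln(0.370371)
  = −0.75 × (-0.993250) = 0.744938 substitutions/site.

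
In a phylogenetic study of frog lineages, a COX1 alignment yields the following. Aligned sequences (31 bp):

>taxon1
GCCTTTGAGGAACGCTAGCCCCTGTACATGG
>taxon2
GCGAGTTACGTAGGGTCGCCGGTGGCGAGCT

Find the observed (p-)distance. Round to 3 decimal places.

0.548

The sequences differ at 17 of 31 positions.
p = 17/31 = 0.548387… ≈ 0.548 (to 3 d.p.).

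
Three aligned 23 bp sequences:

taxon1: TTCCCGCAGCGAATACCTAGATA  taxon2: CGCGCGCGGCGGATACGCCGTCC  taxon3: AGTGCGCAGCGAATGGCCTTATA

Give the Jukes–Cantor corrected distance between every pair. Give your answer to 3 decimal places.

taxon1–taxon2: 11/23 sites differ → p ≈ 0.478261, d = −0.75 ln(1 − 0.637681) = 0.761423 ≈ 0.761.
taxon1–taxon3: 9/23 sites differ → p ≈ 0.391304, d = −0.75 ln(1 − 0.521739) = 0.553199 ≈ 0.553.
taxon2–taxon3: 12/23 sites differ → p ≈ 0.521739, d = −0.75 ln(1 − 0.695652) = 0.892188 ≈ 0.892.

d(taxon1,taxon2) = 0.761, d(taxon1,taxon3) = 0.553, d(taxon2,taxon3) = 0.892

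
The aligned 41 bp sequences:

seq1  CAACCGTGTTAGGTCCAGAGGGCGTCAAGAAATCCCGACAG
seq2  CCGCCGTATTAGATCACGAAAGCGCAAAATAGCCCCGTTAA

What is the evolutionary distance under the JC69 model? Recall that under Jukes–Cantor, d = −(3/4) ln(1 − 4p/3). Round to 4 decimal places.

The sequences differ at 17 of 41 sites, so p = 17/41 ≈ 0.414634.
d = −(3/4) ln(1 − 4p/3) = −0.75 ln(1 − 0.552845) = −0.75 ln(0.447155)
  = −0.75 × (-0.804850) = 0.603638 substitutions/site.

0.6036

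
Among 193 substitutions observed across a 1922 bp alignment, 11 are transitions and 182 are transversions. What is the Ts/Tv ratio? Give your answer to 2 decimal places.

0.06

R = 11/182 = 0.060439… ≈ 0.06 (to 2 d.p.).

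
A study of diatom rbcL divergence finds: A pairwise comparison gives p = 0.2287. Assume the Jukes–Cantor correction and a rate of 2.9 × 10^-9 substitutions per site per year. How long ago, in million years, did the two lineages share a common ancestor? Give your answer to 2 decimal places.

d = −(3/4) ln(1 − 4p/3) = −0.75 ln(1 − 0.304933) = −0.75 ln(0.695067)
  = −0.75 × (-0.363747) = 0.272810 substitutions/site.
Under a molecular clock d = 2μt, so t = d/(2μ) = 0.272810 / (2 × 2.9 × 10^-9) = 47.04 million years.

47.04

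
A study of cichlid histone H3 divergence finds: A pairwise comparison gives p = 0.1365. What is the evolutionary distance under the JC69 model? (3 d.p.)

0.151

d = −(3/4) ln(1 − 4p/3) = −0.75 ln(1 − 0.182) = −0.75 ln(0.818)
  = −0.75 × (-0.200893) = 0.150670 substitutions/site.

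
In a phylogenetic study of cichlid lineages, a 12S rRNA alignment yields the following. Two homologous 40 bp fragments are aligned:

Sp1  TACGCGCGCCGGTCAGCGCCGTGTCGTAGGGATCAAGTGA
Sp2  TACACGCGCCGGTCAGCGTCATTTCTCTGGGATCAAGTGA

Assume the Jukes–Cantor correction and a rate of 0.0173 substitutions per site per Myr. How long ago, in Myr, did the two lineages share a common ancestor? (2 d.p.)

5.76

The sequences differ at 7 of 40 sites (4, 19, 21, 23, 26, 27, 28), so p = 7/40 = 0.175.
d = −(3/4) ln(1 − 4p/3) = −0.75 ln(1 − 0.233333) = −0.75 ln(0.766667)
  = −0.75 × (-0.265703) = 0.199277 substitutions/site.
Under a molecular clock d = 2μt, so t = d/(2μ) = 0.199277 / (2 × 0.0173) = 5.76 Myr.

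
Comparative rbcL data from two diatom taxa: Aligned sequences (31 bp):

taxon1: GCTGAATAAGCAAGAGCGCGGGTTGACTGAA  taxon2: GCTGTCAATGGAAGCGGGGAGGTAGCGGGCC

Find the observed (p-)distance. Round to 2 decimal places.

The sequences differ at 15 of 31 positions.
p = 15/31 = 0.483870… ≈ 0.48 (to 2 d.p.).

0.48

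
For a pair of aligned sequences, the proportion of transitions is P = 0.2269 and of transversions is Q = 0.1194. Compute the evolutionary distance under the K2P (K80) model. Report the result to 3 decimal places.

Under the Kimura two-parameter model, d = −½ ln(1 − 2P − Q) − ¼ ln(1 − 2Q).
1 − 2P − Q = 0.4268, giving −½ ln(0.4268) = 0.425720.
1 − 2Q = 0.7612, giving −¼ ln(0.7612) = 0.068215.
d = 0.425720 + 0.068215 = 0.493935.

0.494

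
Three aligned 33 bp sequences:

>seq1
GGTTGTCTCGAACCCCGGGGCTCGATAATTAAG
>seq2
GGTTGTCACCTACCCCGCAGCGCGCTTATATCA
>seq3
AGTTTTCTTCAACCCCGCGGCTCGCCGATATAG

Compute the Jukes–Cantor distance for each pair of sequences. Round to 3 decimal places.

d(seq1,seq2) = 0.497, d(seq1,seq3) = 0.388, d(seq2,seq3) = 0.441

seq1–seq2: 12/33 sites differ → p ≈ 0.363636, d = −0.75 ln(1 − 0.484848) = 0.497470 ≈ 0.497.
seq1–seq3: 10/33 sites differ → p ≈ 0.30303, d = −0.75 ln(1 − 0.40404) = 0.388186 ≈ 0.388.
seq2–seq3: 11/33 sites differ → p ≈ 0.333333, d = −0.75 ln(1 − 0.444444) = 0.440839 ≈ 0.441.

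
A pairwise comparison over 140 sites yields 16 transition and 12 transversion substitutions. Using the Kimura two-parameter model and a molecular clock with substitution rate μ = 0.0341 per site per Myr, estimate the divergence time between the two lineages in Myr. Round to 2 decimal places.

3.46

P = 16/140 ≈ 0.114286 and Q = 12/140 ≈ 0.085714.
Under the Kimura two-parameter model, d = −½ ln(1 − 2P − Q) − ¼ ln(1 − 2Q).
1 − 2P − Q = 0.685714, giving −½ ln(0.685714) = 0.188647.
1 − 2Q = 0.828572, giving −¼ ln(0.828572) = 0.047013.
d = 0.188647 + 0.047013 = 0.235660.
Under a molecular clock d = 2μt, so t = d/(2μ) = 0.235660 / (2 × 0.0341) = 3.46 Myr.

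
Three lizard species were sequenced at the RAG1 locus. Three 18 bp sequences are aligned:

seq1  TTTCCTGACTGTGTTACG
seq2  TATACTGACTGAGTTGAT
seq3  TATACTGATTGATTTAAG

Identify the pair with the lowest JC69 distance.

seq1–seq2: 6/18 differ, p = 0.333, d = 0.441.
seq1–seq3: 6/18 differ, p = 0.333, d = 0.441.
seq2–seq3: 4/18 differ, p = 0.222, d = 0.264.
The smallest distance is between seq2 and seq3.

seq2 and seq3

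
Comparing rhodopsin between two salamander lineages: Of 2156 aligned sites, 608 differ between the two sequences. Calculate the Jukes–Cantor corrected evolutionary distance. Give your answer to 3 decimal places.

0.354

p = 608/2156 ≈ 0.282004.
d = −(3/4) ln(1 − 4p/3) = −0.75 ln(1 − 0.376005) = −0.75 ln(0.623995)
  = −0.75 × (-0.471613) = 0.353710 substitutions/site.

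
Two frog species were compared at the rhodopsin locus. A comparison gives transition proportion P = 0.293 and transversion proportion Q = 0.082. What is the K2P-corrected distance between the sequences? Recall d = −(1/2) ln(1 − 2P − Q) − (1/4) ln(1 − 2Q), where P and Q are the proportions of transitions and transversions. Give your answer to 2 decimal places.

0.60

Under the Kimura two-parameter model, d = −½ ln(1 − 2P − Q) − ¼ ln(1 − 2Q).
1 − 2P − Q = 0.332, giving −½ ln(0.332) = 0.551310.
1 − 2Q = 0.836, giving −¼ ln(0.836) = 0.044782.
d = 0.551310 + 0.044782 = 0.596092.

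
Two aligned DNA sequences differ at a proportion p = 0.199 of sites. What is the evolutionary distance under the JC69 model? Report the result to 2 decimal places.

d = −(3/4) ln(1 − 4p/3) = −0.75 ln(1 − 0.265333) = −0.75 ln(0.734667)
  = −0.75 × (-0.308338) = 0.231254 substitutions/site.

0.23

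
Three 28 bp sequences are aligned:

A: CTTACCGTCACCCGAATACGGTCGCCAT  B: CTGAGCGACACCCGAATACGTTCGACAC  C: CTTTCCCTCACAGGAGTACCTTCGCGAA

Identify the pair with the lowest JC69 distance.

A and B

A–B: 6/28 differ, p = 0.214, d = 0.252.
A–C: 9/28 differ, p = 0.321, d = 0.420.
B–C: 12/28 differ, p = 0.429, d = 0.635.
The smallest distance is between A and B.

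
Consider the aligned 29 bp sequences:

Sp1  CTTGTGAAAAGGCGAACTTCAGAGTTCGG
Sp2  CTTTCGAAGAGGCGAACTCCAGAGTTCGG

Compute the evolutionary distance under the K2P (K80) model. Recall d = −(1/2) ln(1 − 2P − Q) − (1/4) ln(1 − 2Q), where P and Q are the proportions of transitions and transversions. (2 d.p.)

Of 29 sites, 3 differences are transitions and 1 are transversions, so P = 3/29 ≈ 0.103448 and Q = 1/29 ≈ 0.034483.
Under the Kimura two-parameter model, d = −½ ln(1 − 2P − Q) − ¼ ln(1 − 2Q).
1 − 2P − Q = 0.758621, giving −½ ln(0.758621) = 0.138126.
1 − 2Q = 0.931034, giving −¼ ln(0.931034) = 0.017865.
d = 0.138126 + 0.017865 = 0.155991.

0.16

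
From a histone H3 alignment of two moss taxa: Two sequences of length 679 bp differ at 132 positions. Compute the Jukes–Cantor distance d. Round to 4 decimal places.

p = 132/679 ≈ 0.194404.
d = −(3/4) ln(1 − 4p/3) = −0.75 ln(1 − 0.259205) = −0.75 ln(0.740795)
  = −0.75 × (-0.300031) = 0.225023 substitutions/site.

0.2250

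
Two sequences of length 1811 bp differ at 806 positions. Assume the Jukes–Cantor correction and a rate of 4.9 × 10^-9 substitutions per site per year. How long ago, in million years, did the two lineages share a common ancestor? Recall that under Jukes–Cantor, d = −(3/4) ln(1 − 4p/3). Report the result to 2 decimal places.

p = 806/1811 ≈ 0.445058.
d = −(3/4) ln(1 − 4p/3) = −0.75 ln(1 − 0.593411) = −0.75 ln(0.406589)
  = −0.75 × (-0.899952) = 0.674964 substitutions/site.
Under a molecular clock d = 2μt, so t = d/(2μ) = 0.674964 / (2 × 4.9 × 10^-9) = 68.87 million years.

68.87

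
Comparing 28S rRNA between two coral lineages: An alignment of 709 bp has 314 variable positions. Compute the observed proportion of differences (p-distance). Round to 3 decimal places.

0.443

p = 314/709 = 0.442877… ≈ 0.443 (to 3 d.p.).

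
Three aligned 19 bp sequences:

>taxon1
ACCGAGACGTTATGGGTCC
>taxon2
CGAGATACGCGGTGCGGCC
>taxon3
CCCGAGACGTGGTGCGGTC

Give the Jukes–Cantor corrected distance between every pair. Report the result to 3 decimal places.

taxon1–taxon2: 9/19 sites differ → p ≈ 0.473684, d = −0.75 ln(1 − 0.631579) = 0.748897 ≈ 0.749.
taxon1–taxon3: 6/19 sites differ → p ≈ 0.315789, d = −0.75 ln(1 − 0.421052) = 0.409907 ≈ 0.410.
taxon2–taxon3: 5/19 sites differ → p ≈ 0.263158, d = −0.75 ln(1 − 0.350877) = 0.324100 ≈ 0.324.

d(taxon1,taxon2) = 0.749, d(taxon1,taxon3) = 0.410, d(taxon2,taxon3) = 0.324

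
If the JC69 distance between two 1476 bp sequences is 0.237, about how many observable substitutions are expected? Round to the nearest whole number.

300

Invert JC69: p = (3/4)(1 − e^(−4d/3)) = 0.75 × (1 − e^(-0.316)) = 0.75 × (1 − 0.729059) = 0.203206.
Expected differing sites = pL ≈ 0.203206 × 1476 = 299.932056 ≈ 300.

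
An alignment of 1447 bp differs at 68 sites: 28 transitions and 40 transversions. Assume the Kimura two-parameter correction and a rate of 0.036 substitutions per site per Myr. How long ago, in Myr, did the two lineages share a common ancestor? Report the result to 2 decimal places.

P = 28/1447 ≈ 0.01935 and Q = 40/1447 ≈ 0.027643.
Under the Kimura two-parameter model, d = −½ ln(1 − 2P − Q) − ¼ ln(1 − 2Q).
1 − 2P − Q = 0.933657, giving −½ ln(0.933657) = 0.034323.
1 − 2Q = 0.944714, giving −¼ ln(0.944714) = 0.014218.
d = 0.034323 + 0.014218 = 0.048541.
Under a molecular clock d = 2μt, so t = d/(2μ) = 0.048541 / (2 × 0.036) = 0.67 Myr.

0.67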